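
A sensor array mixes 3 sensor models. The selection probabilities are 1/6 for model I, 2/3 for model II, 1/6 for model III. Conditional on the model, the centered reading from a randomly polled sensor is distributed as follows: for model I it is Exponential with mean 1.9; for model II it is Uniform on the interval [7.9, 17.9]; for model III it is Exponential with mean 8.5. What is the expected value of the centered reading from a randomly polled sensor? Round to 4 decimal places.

10.3333

Component means — I: 1.9; II: 12.9; III: 8.5.
E[X] = 0.166667·1.9 + 0.666667·12.9 + 0.166667·8.5 = 10.3333.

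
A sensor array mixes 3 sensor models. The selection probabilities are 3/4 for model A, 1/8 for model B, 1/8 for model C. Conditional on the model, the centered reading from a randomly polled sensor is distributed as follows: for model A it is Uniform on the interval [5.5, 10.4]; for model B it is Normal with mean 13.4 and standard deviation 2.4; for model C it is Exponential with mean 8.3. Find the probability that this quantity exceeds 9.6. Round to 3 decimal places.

Conditional on each model, P(X > 9.6): A: 0.163265; B: 0.943327; C: 0.314546.
By total probability, P(X > 9.6) = 0.75·0.163265 + 0.125·0.943327 + 0.125·0.314546 = 0.279683.

0.280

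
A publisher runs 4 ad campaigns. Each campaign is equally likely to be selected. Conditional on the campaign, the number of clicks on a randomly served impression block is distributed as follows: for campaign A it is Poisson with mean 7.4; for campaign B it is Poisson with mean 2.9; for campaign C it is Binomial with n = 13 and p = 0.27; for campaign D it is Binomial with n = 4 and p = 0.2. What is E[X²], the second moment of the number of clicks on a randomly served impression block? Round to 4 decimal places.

For each component E[X²] = Var + (mean)², giving A: 62.16; B: 11.31; C: 14.8824; D: 1.28.
Overall E[X²] = 0.25·62.16 + 0.25·11.31 + 0.25·14.8824 + 0.25·1.28 = 22.4081.

22.4081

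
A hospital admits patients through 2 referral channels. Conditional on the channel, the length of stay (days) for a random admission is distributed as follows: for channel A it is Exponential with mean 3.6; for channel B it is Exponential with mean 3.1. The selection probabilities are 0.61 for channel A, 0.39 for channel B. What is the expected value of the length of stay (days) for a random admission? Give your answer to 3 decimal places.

Component means — A: 3.6; B: 3.1.
E[X] = 0.61·3.6 + 0.39·3.1 = 3.405.

3.405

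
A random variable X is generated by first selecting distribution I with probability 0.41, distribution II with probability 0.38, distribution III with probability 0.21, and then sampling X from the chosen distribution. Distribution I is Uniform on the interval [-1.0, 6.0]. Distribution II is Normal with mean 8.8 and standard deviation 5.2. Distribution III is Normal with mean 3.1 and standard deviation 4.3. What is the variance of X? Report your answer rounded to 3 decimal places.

24.640

Per component, I: μ=2.5, E[X²]=10.3333; II: μ=8.8, E[X²]=104.48; III: μ=3.1, E[X²]=28.1.
E[X] = 0.41·2.5 + 0.38·8.8 + 0.21·3.1 = 5.02.
E[X²] = 0.41·10.3333 + 0.38·104.48 + 0.21·28.1 = 49.8401.
Var(X) = E[X²] − (E[X])² = 49.8401 − 25.2004 = 24.6397.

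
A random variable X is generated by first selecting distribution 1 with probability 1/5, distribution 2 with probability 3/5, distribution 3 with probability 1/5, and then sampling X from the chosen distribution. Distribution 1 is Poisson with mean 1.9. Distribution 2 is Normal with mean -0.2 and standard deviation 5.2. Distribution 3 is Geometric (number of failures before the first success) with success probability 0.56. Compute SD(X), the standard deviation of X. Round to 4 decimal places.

4.1929

Per component, 1: μ=1.9, E[X²]=5.51; 2: μ=-0.2, E[X²]=27.08; 3: μ=0.785714, E[X²]=2.02041.
E[X] = 0.2·1.9 + 0.6·-0.2 + 0.2·0.785714 = 0.417143.
E[X²] = 0.2·5.51 + 0.6·27.08 + 0.2·2.02041 = 17.7541.
Var(X) = E[X²] − (E[X])² = 17.7541 − 0.174008 = 17.5801.
SD(X) = √17.5801 = 4.19286.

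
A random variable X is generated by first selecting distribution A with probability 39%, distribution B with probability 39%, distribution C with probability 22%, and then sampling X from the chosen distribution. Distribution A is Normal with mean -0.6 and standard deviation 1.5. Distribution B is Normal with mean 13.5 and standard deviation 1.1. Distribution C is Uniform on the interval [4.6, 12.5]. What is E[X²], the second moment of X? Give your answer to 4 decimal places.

For each component E[X²] = Var + (mean)², giving A: 2.61; B: 183.46; C: 78.3033.
Overall E[X²] = 0.39·2.61 + 0.39·183.46 + 0.22·78.3033 = 89.794.

89.7940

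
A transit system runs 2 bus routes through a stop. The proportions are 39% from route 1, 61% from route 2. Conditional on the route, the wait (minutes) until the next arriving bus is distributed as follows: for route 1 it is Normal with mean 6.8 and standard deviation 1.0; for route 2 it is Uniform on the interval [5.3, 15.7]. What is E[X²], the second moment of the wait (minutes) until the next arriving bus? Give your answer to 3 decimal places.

For each component E[X²] = Var + (mean)², giving 1: 47.24; 2: 119.263.
Overall E[X²] = 0.39·47.24 + 0.61·119.263 = 91.1742.

91.174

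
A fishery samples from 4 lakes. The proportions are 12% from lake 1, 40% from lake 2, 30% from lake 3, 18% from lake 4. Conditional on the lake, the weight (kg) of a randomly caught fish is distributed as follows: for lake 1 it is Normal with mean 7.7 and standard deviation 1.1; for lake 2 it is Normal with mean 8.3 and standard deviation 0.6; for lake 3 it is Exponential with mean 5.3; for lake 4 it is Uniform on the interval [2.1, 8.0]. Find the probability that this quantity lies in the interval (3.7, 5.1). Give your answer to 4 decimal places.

Conditional on each lake, P(3.7 < X < 5.1): 1: 0.00891003; 2: 4.8213e-08; 3: 0.115496; 4: 0.237288.
By total probability, P(3.7 < X < 5.1) = 0.12·0.00891003 + 0.4·4.8213e-08 + 0.3·0.115496 + 0.18·0.237288 = 0.0784299.

0.0784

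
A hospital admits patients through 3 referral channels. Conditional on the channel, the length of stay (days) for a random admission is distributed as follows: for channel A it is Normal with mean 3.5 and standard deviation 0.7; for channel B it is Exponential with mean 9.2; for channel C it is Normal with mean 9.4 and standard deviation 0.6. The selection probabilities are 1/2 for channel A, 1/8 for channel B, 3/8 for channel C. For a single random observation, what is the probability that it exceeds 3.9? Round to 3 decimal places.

0.599

Conditional on each channel, P(X > 3.9): A: 0.283855; B: 0.654481; C: 1.
By total probability, P(X > 3.9) = 0.5·0.283855 + 0.125·0.654481 + 0.375·1 = 0.598737.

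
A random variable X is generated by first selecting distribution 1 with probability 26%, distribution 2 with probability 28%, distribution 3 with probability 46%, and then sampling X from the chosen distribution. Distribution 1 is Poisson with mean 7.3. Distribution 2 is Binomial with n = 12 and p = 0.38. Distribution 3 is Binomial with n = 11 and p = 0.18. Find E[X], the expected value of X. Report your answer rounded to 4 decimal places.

4.0856

Component means — 1: 7.3; 2: 4.56; 3: 1.98.
E[X] = 0.26·7.3 + 0.28·4.56 + 0.46·1.98 = 4.0856.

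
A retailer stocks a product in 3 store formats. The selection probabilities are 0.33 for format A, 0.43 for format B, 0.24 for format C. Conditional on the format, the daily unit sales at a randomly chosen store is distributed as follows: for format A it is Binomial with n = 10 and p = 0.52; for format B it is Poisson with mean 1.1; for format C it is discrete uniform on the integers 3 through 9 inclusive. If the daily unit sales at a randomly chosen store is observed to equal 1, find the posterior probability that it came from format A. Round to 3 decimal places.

Likelihoods P(X=1 | ·): A: 0.00703355; B: 0.366158; C: 0.
Posterior ∝ prior × likelihood. Numerator for A: 0.33·0.00703355 = 0.00232107.
Normalizing constant: 0.33·0.00703355 + 0.43·0.366158 + 0.24·0 = 0.159769.
P(A | observation) = 0.00232107 / 0.159769 = 0.0145277.

0.015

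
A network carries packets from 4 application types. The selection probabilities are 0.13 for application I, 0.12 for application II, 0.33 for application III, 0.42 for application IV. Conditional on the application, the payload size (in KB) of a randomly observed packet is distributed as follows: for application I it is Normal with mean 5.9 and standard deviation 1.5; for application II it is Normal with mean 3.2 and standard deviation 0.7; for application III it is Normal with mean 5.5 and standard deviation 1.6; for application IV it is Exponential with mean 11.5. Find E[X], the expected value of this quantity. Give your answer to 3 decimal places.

Component means — I: 5.9; II: 3.2; III: 5.5; IV: 11.5.
E[X] = 0.13·5.9 + 0.12·3.2 + 0.33·5.5 + 0.42·11.5 = 7.796.

7.796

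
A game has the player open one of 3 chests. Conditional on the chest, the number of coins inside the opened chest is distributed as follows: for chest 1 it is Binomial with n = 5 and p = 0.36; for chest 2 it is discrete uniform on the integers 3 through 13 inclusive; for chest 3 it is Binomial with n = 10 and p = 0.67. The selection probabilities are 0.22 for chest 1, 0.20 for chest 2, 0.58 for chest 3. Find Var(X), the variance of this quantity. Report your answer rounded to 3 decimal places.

8.487

Per component, 1: μ=1.8, E[X²]=4.392; 2: μ=8, E[X²]=74; 3: μ=6.7, E[X²]=47.101.
E[X] = 0.22·1.8 + 0.2·8 + 0.58·6.7 = 5.882.
E[X²] = 0.22·4.392 + 0.2·74 + 0.58·47.101 = 43.0848.
Var(X) = E[X²] − (E[X])² = 43.0848 − 34.5979 = 8.4869.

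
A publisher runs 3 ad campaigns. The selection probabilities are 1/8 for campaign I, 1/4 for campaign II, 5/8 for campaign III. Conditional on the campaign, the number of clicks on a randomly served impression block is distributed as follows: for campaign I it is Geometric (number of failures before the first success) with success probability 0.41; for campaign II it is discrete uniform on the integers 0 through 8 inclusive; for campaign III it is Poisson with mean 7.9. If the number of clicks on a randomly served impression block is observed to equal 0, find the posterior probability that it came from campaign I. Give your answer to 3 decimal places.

0.647

Likelihoods P(X=0 | ·): I: 0.41; II: 0.111111; III: 0.000370744.
Posterior ∝ prior × likelihood. Numerator for I: 0.125·0.41 = 0.05125.
Normalizing constant: 0.125·0.41 + 0.25·0.111111 + 0.625·0.000370744 = 0.0792595.
P(I | observation) = 0.05125 / 0.0792595 = 0.64661.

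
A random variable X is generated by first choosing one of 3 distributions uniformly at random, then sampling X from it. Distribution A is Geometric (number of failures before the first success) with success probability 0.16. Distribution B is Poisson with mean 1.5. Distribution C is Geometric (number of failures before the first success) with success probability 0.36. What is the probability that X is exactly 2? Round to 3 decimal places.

0.170

Conditional on each component, P(X = 2): A: 0.112896; B: 0.251021; C: 0.147456.
By total probability, P(X = 2) = 0.333333·0.112896 + 0.333333·0.251021 + 0.333333·0.147456 = 0.170458.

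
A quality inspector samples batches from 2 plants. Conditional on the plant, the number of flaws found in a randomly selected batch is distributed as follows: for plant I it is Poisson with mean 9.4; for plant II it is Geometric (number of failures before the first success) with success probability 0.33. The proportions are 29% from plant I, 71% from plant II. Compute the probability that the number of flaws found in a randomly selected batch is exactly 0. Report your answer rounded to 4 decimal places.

0.2343

Conditional on each plant, P(X = 0): I: 8.27241e-05; II: 0.33.
By total probability, P(X = 0) = 0.29·8.27241e-05 + 0.71·0.33 = 0.234324.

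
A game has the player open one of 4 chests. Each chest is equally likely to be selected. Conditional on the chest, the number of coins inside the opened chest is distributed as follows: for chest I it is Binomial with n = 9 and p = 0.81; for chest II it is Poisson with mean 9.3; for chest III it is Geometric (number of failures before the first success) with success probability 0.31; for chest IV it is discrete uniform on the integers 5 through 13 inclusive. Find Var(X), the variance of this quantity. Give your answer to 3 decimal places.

Per component, I: μ=7.29, E[X²]=54.5292; II: μ=9.3, E[X²]=95.79; III: μ=2.22581, E[X²]=12.1342; IV: μ=9, E[X²]=87.6667.
E[X] = 0.25·7.29 + 0.25·9.3 + 0.25·2.22581 + 0.25·9 = 6.95395.
E[X²] = 0.25·54.5292 + 0.25·95.79 + 0.25·12.1342 + 0.25·87.6667 = 62.53.
Var(X) = E[X²] − (E[X])² = 62.53 − 48.3574 = 14.1726.

14.173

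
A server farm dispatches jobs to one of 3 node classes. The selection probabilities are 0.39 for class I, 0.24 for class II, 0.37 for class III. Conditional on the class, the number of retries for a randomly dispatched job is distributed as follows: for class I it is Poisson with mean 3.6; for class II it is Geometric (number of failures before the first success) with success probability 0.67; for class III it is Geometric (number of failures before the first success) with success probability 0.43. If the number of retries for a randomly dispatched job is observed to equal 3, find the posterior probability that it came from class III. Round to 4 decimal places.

0.2495

Likelihoods P(X=3 | ·): I: 0.212469; II: 0.0240778; III: 0.079633.
Posterior ∝ prior × likelihood. Numerator for III: 0.37·0.079633 = 0.0294642.
Normalizing constant: 0.39·0.212469 + 0.24·0.0240778 + 0.37·0.079633 = 0.118106.
P(III | observation) = 0.0294642 / 0.118106 = 0.249473.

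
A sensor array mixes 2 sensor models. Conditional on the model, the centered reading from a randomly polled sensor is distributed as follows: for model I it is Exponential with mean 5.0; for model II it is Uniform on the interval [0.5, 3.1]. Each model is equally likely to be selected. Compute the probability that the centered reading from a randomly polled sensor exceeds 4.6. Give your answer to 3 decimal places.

0.199

Conditional on each model, P(X > 4.6): I: 0.398519; II: 0.
By total probability, P(X > 4.6) = 0.5·0.398519 + 0.5·0 = 0.19926.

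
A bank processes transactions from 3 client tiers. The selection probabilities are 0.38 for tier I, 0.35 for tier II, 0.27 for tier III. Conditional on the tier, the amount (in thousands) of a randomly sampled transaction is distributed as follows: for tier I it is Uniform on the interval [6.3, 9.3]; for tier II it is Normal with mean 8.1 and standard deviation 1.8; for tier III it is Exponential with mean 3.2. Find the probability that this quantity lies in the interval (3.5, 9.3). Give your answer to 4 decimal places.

Conditional on each tier, P(3.5 < X < 9.3): I: 1; II: 0.742207; III: 0.280278.
By total probability, P(3.5 < X < 9.3) = 0.38·1 + 0.35·0.742207 + 0.27·0.280278 = 0.715447.

0.7154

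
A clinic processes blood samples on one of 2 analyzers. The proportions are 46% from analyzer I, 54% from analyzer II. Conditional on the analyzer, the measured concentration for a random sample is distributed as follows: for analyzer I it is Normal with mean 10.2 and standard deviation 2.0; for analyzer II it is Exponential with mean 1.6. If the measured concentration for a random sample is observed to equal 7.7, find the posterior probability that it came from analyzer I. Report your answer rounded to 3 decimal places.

Likelihoods f(7.7 | ·): I: 0.0913245; II: 0.0050797.
Posterior ∝ prior × likelihood. Numerator for I: 0.46·0.0913245 = 0.0420093.
Normalizing constant: 0.46·0.0913245 + 0.54·0.0050797 = 0.0447523.
P(I | observation) = 0.0420093 / 0.0447523 = 0.938706.

0.939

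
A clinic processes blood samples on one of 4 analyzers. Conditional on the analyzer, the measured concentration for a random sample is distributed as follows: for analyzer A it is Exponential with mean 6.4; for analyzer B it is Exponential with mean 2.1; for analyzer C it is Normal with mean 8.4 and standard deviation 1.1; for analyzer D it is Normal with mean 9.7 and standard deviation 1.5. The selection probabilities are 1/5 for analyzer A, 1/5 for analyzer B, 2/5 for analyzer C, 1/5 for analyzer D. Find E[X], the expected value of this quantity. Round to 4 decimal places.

7.0000

Component means — A: 6.4; B: 2.1; C: 8.4; D: 9.7.
E[X] = 0.2·6.4 + 0.2·2.1 + 0.4·8.4 + 0.2·9.7 = 7.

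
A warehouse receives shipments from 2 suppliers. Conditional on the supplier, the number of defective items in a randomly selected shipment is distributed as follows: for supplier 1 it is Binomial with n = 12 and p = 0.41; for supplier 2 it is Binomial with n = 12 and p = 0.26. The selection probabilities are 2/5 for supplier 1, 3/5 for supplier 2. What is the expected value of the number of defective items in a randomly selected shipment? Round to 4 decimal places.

3.8400

Component means — 1: 4.92; 2: 3.12.
E[X] = 0.4·4.92 + 0.6·3.12 = 3.84.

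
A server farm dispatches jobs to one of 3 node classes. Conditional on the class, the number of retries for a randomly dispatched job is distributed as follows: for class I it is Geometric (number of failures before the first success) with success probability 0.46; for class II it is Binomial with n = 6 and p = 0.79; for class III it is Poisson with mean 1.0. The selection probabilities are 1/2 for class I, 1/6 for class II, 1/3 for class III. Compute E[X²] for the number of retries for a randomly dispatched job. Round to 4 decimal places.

6.5422

For each component E[X²] = Var + (mean)², giving I: 3.93006; II: 23.463; III: 2.
Overall E[X²] = 0.5·3.93006 + 0.166667·23.463 + 0.333333·2 = 6.5422.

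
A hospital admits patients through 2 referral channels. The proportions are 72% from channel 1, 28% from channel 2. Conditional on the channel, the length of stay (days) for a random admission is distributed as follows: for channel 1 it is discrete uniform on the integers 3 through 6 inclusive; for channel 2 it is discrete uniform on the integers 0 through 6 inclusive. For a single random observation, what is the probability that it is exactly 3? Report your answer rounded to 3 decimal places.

0.220

Conditional on each channel, P(X = 3): 1: 0.25; 2: 0.142857.
By total probability, P(X = 3) = 0.72·0.25 + 0.28·0.142857 = 0.22.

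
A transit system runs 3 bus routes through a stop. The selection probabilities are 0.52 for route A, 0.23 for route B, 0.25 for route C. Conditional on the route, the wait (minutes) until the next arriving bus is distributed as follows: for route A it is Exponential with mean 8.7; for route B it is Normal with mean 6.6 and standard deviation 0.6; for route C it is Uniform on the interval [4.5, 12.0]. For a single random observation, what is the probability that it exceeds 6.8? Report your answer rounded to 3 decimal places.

Conditional on each route, P(X > 6.8): A: 0.457669; B: 0.369441; C: 0.693333.
By total probability, P(X > 6.8) = 0.52·0.457669 + 0.23·0.369441 + 0.25·0.693333 = 0.496293.

0.496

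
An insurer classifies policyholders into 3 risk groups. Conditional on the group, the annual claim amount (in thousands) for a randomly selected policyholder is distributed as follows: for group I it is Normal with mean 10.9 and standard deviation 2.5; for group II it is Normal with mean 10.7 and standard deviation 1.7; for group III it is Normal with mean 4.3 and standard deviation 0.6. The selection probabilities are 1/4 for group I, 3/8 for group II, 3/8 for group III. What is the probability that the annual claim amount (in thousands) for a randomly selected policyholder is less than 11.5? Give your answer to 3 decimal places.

Conditional on each group, P(X < 11.5): I: 0.594835; II: 0.681033; III: 1.
By total probability, P(X < 11.5) = 0.25·0.594835 + 0.375·0.681033 + 0.375·1 = 0.779096.

0.779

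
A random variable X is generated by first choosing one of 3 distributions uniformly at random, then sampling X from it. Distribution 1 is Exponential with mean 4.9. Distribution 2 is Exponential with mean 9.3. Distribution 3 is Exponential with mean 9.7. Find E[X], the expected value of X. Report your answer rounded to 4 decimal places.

7.9667

Component means — 1: 4.9; 2: 9.3; 3: 9.7.
E[X] = 0.333333·4.9 + 0.333333·9.3 + 0.333333·9.7 = 7.96667.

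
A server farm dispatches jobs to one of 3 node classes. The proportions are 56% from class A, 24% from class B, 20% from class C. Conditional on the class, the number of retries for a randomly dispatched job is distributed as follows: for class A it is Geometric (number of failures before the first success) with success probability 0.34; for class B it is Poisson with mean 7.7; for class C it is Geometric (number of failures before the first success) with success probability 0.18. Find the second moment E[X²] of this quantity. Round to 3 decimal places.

For each component E[X²] = Var + (mean)², giving A: 9.47751; B: 66.99; C: 46.0617.
Overall E[X²] = 0.56·9.47751 + 0.24·66.99 + 0.2·46.0617 = 30.5974.

30.597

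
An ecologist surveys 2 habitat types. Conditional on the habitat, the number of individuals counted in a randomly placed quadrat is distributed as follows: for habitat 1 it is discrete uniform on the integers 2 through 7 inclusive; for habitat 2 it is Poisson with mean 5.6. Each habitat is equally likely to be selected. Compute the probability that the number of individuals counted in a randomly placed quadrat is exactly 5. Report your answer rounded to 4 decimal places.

0.1682

Conditional on each habitat, P(X = 5): 1: 0.166667; 2: 0.169711.
By total probability, P(X = 5) = 0.5·0.166667 + 0.5·0.169711 = 0.168189.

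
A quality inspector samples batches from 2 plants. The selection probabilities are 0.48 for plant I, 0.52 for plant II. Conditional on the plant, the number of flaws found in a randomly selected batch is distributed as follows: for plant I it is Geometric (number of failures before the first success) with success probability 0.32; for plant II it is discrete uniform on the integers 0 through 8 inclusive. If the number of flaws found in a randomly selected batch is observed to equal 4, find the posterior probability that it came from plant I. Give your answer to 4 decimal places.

0.3624

Likelihoods P(X=4 | ·): I: 0.0684204; II: 0.111111.
Posterior ∝ prior × likelihood. Numerator for I: 0.48·0.0684204 = 0.0328418.
Normalizing constant: 0.48·0.0684204 + 0.52·0.111111 = 0.0906196.
P(I | observation) = 0.0328418 / 0.0906196 = 0.362414.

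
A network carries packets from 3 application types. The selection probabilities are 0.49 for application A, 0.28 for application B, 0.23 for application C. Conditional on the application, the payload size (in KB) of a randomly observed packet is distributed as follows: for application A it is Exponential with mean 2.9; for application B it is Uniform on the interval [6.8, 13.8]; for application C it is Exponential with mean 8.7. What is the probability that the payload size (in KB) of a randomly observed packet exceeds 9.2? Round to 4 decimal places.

0.2844

Conditional on each application, P(X > 9.2): A: 0.0419023; B: 0.657143; C: 0.347333.
By total probability, P(X > 9.2) = 0.49·0.0419023 + 0.28·0.657143 + 0.23·0.347333 = 0.284419.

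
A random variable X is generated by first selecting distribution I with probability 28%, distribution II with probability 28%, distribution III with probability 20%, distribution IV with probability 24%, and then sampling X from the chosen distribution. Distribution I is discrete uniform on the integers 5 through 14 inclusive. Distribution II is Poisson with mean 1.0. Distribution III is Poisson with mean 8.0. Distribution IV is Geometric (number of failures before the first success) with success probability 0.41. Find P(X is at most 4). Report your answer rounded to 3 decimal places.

Conditional on each component, P(X ≤ 4): I: 0; II: 0.99634; III: 0.0996324; IV: 0.928508.
By total probability, P(X ≤ 4) = 0.28·0 + 0.28·0.99634 + 0.2·0.0996324 + 0.24·0.928508 = 0.521744.

0.522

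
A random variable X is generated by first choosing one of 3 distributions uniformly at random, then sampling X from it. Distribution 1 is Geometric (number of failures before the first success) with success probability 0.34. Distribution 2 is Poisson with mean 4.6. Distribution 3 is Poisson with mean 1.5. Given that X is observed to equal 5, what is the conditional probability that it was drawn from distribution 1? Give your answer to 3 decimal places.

0.186

Likelihoods P(X=5 | ·): 1: 0.0425793; 2: 0.172526; 3: 0.01412.
Posterior ∝ prior × likelihood. Numerator for 1: 0.333333·0.0425793 = 0.0141931.
Normalizing constant: 0.333333·0.0425793 + 0.333333·0.172526 + 0.333333·0.01412 = 0.0764083.
P(1 | observation) = 0.0141931 / 0.0764083 = 0.185754.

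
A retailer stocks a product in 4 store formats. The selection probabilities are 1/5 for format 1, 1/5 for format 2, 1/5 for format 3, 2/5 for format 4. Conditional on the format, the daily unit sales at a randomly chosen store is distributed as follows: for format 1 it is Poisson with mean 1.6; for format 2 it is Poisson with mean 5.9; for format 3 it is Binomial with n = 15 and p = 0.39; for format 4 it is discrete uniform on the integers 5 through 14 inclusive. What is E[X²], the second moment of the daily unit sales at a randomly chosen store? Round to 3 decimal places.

For each component E[X²] = Var + (mean)², giving 1: 4.16; 2: 40.71; 3: 37.791; 4: 98.5.
Overall E[X²] = 0.2·4.16 + 0.2·40.71 + 0.2·37.791 + 0.4·98.5 = 55.9322.

55.932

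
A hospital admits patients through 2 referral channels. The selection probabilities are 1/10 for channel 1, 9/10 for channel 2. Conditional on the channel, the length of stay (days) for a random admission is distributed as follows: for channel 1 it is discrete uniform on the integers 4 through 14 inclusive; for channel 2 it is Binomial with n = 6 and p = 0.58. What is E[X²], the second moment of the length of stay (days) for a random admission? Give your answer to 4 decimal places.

21.3148

For each component E[X²] = Var + (mean)², giving 1: 91; 2: 13.572.
Overall E[X²] = 0.1·91 + 0.9·13.572 = 21.3148.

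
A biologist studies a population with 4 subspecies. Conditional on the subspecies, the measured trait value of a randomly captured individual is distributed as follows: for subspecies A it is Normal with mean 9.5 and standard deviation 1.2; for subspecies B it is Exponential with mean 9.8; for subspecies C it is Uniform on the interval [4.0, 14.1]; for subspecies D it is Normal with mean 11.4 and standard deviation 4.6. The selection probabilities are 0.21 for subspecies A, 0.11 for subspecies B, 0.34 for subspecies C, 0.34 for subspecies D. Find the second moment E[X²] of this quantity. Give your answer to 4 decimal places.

122.5016

For each component E[X²] = Var + (mean)², giving A: 91.69; B: 192.08; C: 90.4033; D: 151.12.
Overall E[X²] = 0.21·91.69 + 0.11·192.08 + 0.34·90.4033 + 0.34·151.12 = 122.502.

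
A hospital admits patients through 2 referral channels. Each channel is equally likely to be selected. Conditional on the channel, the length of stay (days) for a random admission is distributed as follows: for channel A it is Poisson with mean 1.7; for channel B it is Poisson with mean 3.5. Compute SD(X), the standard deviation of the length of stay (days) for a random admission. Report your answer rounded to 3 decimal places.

Per component, A: μ=1.7, E[X²]=4.59; B: μ=3.5, E[X²]=15.75.
E[X] = 0.5·1.7 + 0.5·3.5 = 2.6.
E[X²] = 0.5·4.59 + 0.5·15.75 = 10.17.
Var(X) = E[X²] − (E[X])² = 10.17 − 6.76 = 3.41.
SD(X) = √3.41 = 1.84662.

1.847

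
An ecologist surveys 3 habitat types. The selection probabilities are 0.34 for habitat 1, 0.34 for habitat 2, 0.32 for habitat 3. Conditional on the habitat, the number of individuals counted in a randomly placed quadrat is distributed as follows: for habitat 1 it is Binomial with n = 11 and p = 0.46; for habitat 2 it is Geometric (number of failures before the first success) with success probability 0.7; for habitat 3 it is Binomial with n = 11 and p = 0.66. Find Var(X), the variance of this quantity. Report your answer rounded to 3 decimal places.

Per component, 1: μ=5.06, E[X²]=28.336; 2: μ=0.428571, E[X²]=0.795918; 3: μ=7.26, E[X²]=55.176.
E[X] = 0.34·5.06 + 0.34·0.428571 + 0.32·7.26 = 4.18931.
E[X²] = 0.34·28.336 + 0.34·0.795918 + 0.32·55.176 = 27.5612.
Var(X) = E[X²] − (E[X])² = 27.5612 − 17.5504 = 10.0108.

10.011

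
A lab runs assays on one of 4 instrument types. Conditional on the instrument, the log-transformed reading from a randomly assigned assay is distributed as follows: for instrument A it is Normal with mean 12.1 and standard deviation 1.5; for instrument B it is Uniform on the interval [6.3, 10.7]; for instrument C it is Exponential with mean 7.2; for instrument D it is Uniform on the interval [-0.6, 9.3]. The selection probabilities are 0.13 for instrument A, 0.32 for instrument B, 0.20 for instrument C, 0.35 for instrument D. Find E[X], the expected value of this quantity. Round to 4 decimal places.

7.2555

Component means — A: 12.1; B: 8.5; C: 7.2; D: 4.35.
E[X] = 0.13·12.1 + 0.32·8.5 + 0.2·7.2 + 0.35·4.35 = 7.2555.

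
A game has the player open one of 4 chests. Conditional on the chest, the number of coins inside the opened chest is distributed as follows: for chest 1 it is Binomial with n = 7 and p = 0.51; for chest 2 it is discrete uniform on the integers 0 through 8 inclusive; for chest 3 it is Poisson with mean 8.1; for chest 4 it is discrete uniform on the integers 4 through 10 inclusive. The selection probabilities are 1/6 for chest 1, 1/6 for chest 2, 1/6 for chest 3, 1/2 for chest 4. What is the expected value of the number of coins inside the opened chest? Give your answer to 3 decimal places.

Component means — 1: 3.57; 2: 4; 3: 8.1; 4: 7.
E[X] = 0.166667·3.57 + 0.166667·4 + 0.166667·8.1 + 0.5·7 = 6.11167.

6.112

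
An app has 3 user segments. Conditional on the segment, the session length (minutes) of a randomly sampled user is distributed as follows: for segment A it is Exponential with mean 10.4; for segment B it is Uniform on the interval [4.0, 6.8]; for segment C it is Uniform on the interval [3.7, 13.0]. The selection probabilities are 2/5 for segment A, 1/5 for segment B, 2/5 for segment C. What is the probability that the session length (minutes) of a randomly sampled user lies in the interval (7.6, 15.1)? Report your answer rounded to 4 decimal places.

Conditional on each segment, P(7.6 < X < 15.1): A: 0.247419; B: 0; C: 0.580645.
By total probability, P(7.6 < X < 15.1) = 0.4·0.247419 + 0.2·0 + 0.4·0.580645 = 0.331226.

0.3312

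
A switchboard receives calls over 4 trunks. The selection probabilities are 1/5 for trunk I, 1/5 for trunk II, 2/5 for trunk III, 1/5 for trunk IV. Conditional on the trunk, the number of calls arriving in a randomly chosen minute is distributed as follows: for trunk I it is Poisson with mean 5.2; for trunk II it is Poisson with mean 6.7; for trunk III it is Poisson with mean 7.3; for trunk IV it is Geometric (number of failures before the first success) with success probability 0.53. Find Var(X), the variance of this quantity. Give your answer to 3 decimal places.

11.492

Per component, I: μ=5.2, E[X²]=32.24; II: μ=6.7, E[X²]=51.59; III: μ=7.3, E[X²]=60.59; IV: μ=0.886792, E[X²]=2.45959.
E[X] = 0.2·5.2 + 0.2·6.7 + 0.4·7.3 + 0.2·0.886792 = 5.47736.
E[X²] = 0.2·32.24 + 0.2·51.59 + 0.4·60.59 + 0.2·2.45959 = 41.4939.
Var(X) = E[X²] − (E[X])² = 41.4939 − 30.0015 = 11.4925.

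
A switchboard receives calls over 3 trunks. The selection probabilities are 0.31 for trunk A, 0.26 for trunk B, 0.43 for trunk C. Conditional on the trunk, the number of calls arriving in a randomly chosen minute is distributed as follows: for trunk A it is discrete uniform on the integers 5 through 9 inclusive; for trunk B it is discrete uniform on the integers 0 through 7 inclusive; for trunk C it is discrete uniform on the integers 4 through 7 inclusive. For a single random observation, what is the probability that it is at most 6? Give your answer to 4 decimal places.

0.6740

Conditional on each trunk, P(X ≤ 6): A: 0.4; B: 0.875; C: 0.75.
By total probability, P(X ≤ 6) = 0.31·0.4 + 0.26·0.875 + 0.43·0.75 = 0.674.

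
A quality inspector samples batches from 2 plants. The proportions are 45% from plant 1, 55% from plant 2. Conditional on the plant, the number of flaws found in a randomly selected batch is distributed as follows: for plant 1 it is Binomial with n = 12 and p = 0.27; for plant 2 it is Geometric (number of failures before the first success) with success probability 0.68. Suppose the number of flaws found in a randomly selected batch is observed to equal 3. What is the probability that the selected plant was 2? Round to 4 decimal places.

0.0965

Likelihoods P(X=3 | ·): 1: 0.254929; 2: 0.0222822.
Posterior ∝ prior × likelihood. Numerator for 2: 0.55·0.0222822 = 0.0122552.
Normalizing constant: 0.45·0.254929 + 0.55·0.0222822 = 0.126973.
P(2 | observation) = 0.0122552 / 0.126973 = 0.0965181.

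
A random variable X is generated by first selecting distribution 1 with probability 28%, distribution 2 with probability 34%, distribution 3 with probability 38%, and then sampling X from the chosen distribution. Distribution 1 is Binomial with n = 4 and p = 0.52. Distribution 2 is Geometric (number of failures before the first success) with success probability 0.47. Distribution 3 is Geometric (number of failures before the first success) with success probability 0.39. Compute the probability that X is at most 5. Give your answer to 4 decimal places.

0.9729

Conditional on each component, P(X ≤ 5): 1: 1; 2: 0.977836; 3: 0.94848.
By total probability, P(X ≤ 5) = 0.28·1 + 0.34·0.977836 + 0.38·0.94848 = 0.972886.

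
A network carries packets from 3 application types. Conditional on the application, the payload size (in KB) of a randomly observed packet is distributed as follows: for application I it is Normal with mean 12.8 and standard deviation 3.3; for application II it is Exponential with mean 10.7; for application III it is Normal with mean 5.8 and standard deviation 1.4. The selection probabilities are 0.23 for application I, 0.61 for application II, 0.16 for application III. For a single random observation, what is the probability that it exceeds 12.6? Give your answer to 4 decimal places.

Conditional on each application, P(X > 12.6): I: 0.524164; II: 0.308026; III: 5.95458e-07.
By total probability, P(X > 12.6) = 0.23·0.524164 + 0.61·0.308026 + 0.16·5.95458e-07 = 0.308454.

0.3085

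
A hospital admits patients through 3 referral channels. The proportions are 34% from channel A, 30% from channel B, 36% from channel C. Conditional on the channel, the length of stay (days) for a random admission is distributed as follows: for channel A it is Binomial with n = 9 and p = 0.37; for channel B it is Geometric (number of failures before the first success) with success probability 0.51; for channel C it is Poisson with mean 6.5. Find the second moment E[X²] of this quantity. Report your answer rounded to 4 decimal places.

For each component E[X²] = Var + (mean)², giving A: 13.1868; B: 2.807; C: 48.75.
Overall E[X²] = 0.34·13.1868 + 0.3·2.807 + 0.36·48.75 = 22.8756.

22.8756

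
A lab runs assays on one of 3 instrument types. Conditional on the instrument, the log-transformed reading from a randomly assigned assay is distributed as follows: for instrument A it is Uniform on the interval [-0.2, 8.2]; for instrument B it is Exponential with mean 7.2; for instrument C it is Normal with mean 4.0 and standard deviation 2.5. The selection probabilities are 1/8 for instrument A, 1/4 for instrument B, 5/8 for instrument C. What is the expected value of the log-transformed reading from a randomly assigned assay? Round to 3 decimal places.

4.800

Component means — A: 4; B: 7.2; C: 4.
E[X] = 0.125·4 + 0.25·7.2 + 0.625·4 = 4.8.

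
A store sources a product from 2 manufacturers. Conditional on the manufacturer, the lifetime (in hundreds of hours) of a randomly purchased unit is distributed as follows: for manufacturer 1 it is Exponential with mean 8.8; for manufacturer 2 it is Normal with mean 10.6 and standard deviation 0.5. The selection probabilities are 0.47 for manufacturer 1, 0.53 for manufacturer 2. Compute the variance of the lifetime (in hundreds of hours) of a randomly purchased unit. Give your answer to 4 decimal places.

37.3364

Per component, 1: μ=8.8, E[X²]=154.88; 2: μ=10.6, E[X²]=112.61.
E[X] = 0.47·8.8 + 0.53·10.6 = 9.754.
E[X²] = 0.47·154.88 + 0.53·112.61 = 132.477.
Var(X) = E[X²] − (E[X])² = 132.477 − 95.1405 = 37.3364.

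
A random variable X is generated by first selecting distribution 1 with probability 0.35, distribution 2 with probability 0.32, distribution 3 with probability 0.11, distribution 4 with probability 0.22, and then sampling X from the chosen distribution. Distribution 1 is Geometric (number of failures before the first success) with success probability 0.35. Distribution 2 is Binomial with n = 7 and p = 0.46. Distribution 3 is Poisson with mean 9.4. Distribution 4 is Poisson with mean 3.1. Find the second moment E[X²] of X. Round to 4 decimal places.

20.4884

For each component E[X²] = Var + (mean)², giving 1: 8.7551; 2: 12.1072; 3: 97.76; 4: 12.71.
Overall E[X²] = 0.35·8.7551 + 0.32·12.1072 + 0.11·97.76 + 0.22·12.71 = 20.4884.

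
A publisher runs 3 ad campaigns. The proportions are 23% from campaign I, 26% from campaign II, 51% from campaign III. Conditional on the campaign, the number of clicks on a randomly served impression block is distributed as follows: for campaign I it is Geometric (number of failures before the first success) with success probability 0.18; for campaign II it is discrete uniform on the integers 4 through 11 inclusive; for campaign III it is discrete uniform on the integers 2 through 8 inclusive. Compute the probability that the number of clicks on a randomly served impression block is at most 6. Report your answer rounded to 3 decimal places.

Conditional on each campaign, P(X ≤ 6): I: 0.750715; II: 0.375; III: 0.714286.
By total probability, P(X ≤ 6) = 0.23·0.750715 + 0.26·0.375 + 0.51·0.714286 = 0.63445.

0.634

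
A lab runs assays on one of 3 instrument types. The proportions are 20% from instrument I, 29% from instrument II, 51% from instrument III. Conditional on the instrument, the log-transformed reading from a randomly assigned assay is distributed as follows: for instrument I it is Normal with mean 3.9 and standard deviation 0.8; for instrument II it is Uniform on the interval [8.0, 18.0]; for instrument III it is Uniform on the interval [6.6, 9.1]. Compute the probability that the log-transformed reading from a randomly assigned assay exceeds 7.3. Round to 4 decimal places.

0.6572

Conditional on each instrument, P(X > 7.3): I: 1.06885e-05; II: 1; III: 0.72.
By total probability, P(X > 7.3) = 0.2·1.06885e-05 + 0.29·1 + 0.51·0.72 = 0.657202.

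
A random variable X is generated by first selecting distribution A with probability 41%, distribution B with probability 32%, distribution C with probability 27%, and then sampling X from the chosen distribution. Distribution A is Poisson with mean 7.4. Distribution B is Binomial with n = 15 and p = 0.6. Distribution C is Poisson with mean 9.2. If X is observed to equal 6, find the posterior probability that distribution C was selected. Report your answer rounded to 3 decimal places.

Likelihoods P(X=6 | ·): A: 0.139405; B: 0.0612141; C: 0.0850913.
Posterior ∝ prior × likelihood. Numerator for C: 0.27·0.0850913 = 0.0229747.
Normalizing constant: 0.41·0.139405 + 0.32·0.0612141 + 0.27·0.0850913 = 0.0997193.
P(C | observation) = 0.0229747 / 0.0997193 = 0.230393.

0.230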